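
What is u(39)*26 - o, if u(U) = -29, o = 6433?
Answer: -7187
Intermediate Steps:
u(39)*26 - o = -29*26 - 1*6433 = -754 - 6433 = -7187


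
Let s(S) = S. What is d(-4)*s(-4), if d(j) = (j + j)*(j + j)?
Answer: -256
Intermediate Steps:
d(j) = 4*j² (d(j) = (2*j)*(2*j) = 4*j²)
d(-4)*s(-4) = (4*(-4)²)*(-4) = (4*16)*(-4) = 64*(-4) = -256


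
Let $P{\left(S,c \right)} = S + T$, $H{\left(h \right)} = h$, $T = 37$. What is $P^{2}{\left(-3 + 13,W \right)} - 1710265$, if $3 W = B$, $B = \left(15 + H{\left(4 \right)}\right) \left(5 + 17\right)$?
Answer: $-1708056$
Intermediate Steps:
$B = 418$ ($B = \left(15 + 4\right) \left(5 + 17\right) = 19 \cdot 22 = 418$)
$W = \frac{418}{3}$ ($W = \frac{1}{3} \cdot 418 = \frac{418}{3} \approx 139.33$)
$P{\left(S,c \right)} = 37 + S$ ($P{\left(S,c \right)} = S + 37 = 37 + S$)
$P^{2}{\left(-3 + 13,W \right)} - 1710265 = \left(37 + \left(-3 + 13\right)\right)^{2} - 1710265 = \left(37 + 10\right)^{2} - 1710265 = 47^{2} - 1710265 = 2209 - 1710265 = -1708056$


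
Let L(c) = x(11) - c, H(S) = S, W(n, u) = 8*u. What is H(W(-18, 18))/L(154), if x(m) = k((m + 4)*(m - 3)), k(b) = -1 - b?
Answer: -144/275 ≈ -0.52364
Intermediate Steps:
x(m) = -1 - (-3 + m)*(4 + m) (x(m) = -1 - (m + 4)*(m - 3) = -1 - (4 + m)*(-3 + m) = -1 - (-3 + m)*(4 + m))
L(c) = -121 - c (L(c) = (11 - 1*11 - 1*11²) - c = (11 - 11 - 1*121) - c = (11 - 11 - 121) - c = -121 - c)
H(W(-18, 18))/L(154) = (8*18)/(-121 - 1*154) = 144/(-121 - 154) = 144/(-275) = 144*(-1/275) = -144/275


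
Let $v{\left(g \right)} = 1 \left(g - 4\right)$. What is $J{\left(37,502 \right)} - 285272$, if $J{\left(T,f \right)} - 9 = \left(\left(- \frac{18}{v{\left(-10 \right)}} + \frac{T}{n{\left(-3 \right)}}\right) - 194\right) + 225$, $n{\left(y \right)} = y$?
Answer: $- \frac{5990104}{21} \approx -2.8524 \cdot 10^{5}$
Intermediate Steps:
$v{\left(g \right)} = -4 + g$ ($v{\left(g \right)} = 1 \left(-4 + g\right) = -4 + g$)
$J{\left(T,f \right)} = \frac{289}{7} - \frac{T}{3}$ ($J{\left(T,f \right)} = 9 - \left(-31 + \frac{18}{-4 - 10} - \frac{T}{-3}\right) = 9 + \left(\left(\left(- \frac{18}{-14} + T \left(- \frac{1}{3}\right)\right) - 194\right) + 225\right) = 9 + \left(\left(\left(\left(-18\right) \left(- \frac{1}{14}\right) - \frac{T}{3}\right) - 194\right) + 225\right) = 9 + \left(\left(\left(\frac{9}{7} - \frac{T}{3}\right) - 194\right) + 225\right) = 9 + \left(\left(- \frac{1349}{7} - \frac{T}{3}\right) + 225\right) = 9 - \left(- \frac{226}{7} + \frac{T}{3}\right) = \frac{289}{7} - \frac{T}{3}$)
$J{\left(37,502 \right)} - 285272 = \left(\frac{289}{7} - \frac{37}{3}\right) - 285272 = \frac{608}{21} - 285272 = - \frac{5990104}{21}$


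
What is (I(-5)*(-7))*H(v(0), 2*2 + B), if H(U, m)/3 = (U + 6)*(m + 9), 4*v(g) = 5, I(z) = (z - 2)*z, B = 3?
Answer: -85260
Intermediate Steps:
I(z) = z*(-2 + z) (I(z) = (-2 + z)*z = z*(-2 + z))
v(g) = 5/4 (v(g) = (1/4)*5 = 5/4)
H(U, m) = 3*(6 + U)*(9 + m) (H(U, m) = 3*((U + 6)*(m + 9)) = 3*((6 + U)*(9 + m)) = 3*(6 + U)*(9 + m))
(I(-5)*(-7))*H(v(0), 2*2 + B) = (-5*(-2 - 5)*(-7))*(162 + 18*(2*2 + 3) + 27*(5/4) + 3*(5/4)*(2*2 + 3)) = (-5*(-7)*(-7))*(162 + 18*(4 + 3) + 135/4 + 3*(5/4)*(4 + 3)) = (35*(-7))*(162 + 18*7 + 135/4 + 3*(5/4)*7) = -245*(162 + 126 + 135/4 + 105/4) = -245*348 = -85260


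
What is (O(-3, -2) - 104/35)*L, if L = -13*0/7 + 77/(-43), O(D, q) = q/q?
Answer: 759/215 ≈ 3.5302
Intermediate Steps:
O(D, q) = 1
L = -77/43 (L = 0*(1/7) + 77*(-1/43) = 0 - 77/43 = -77/43 ≈ -1.7907)
(O(-3, -2) - 104/35)*L = (1 - 104/35)*(-77/43) = -69/35*(-77/43) = 759/215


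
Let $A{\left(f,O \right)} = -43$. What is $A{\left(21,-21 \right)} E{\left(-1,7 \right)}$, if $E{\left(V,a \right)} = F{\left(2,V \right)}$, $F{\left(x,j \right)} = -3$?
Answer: $129$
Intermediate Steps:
$E{\left(V,a \right)} = -3$
$A{\left(21,-21 \right)} E{\left(-1,7 \right)} = \left(-43\right) \left(-3\right) = 129$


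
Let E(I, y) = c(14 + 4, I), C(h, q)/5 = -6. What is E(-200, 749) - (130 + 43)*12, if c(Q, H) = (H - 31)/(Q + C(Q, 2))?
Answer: -8227/4 ≈ -2056.8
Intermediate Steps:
C(h, q) = -30 (C(h, q) = 5*(-6) = -30)
c(Q, H) = (-31 + H)/(-30 + Q) (c(Q, H) = (H - 31)/(Q - 30) = (-31 + H)/(-30 + Q))
E(I, y) = 31/12 - I/12 (E(I, y) = (-31 + I)/(-30 + (14 + 4)) = (-31 + I)/(-30 + 18) = (-31 + I)/(-12) = -(-31 + I)/12 = 31/12 - I/12)
E(-200, 749) - (130 + 43)*12 = (31/12 - 1/12*(-200)) - (130 + 43)*12 = (31/12 + 50/3) - 173*12 = 77/4 - 1*2076 = 77/4 - 2076 = -8227/4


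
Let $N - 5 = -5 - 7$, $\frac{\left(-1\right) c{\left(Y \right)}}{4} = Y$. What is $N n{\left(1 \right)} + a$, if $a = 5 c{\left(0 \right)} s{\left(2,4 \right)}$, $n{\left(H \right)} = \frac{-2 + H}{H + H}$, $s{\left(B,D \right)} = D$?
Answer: $\frac{7}{2} \approx 3.5$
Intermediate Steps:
$c{\left(Y \right)} = - 4 Y$
$N = -7$ ($N = 5 - 12 = -7$)
$n{\left(H \right)} = \frac{-2 + H}{2 H}$
$a = 0$ ($a = 5 \left(\left(-4\right) 0\right) 4 = 5 \cdot 0 \cdot 4 = 0 \cdot 4 = 0$)
$N n{\left(1 \right)} + a = - 7 \frac{-2 + 1}{2 \cdot 1} + 0 = - 7 \cdot \frac{1}{2} \cdot 1 \left(-1\right) + 0 = \left(-7\right) \left(- \frac{1}{2}\right) + 0 = \frac{7}{2} + 0 = \frac{7}{2}$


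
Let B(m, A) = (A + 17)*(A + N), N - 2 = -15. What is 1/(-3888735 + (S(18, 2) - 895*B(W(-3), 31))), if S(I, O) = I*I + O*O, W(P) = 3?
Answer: -1/4661687 ≈ -2.1451e-7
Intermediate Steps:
N = -13 (N = 2 - 15 = -13)
B(m, A) = (-13 + A)*(17 + A) (B(m, A) = (A + 17)*(A - 13) = (17 + A)*(-13 + A) = (-13 + A)*(17 + A))
S(I, O) = I**2 + O**2
1/(-3888735 + (S(18, 2) - 895*B(W(-3), 31))) = 1/(-3888735 + ((18**2 + 2**2) - 895*(-221 + 31**2 + 4*31))) = 1/(-3888735 + ((324 + 4) - 895*(-221 + 961 + 124))) = 1/(-3888735 + (328 - 895*864)) = 1/(-3888735 + (328 - 773280)) = 1/(-3888735 - 772952) = 1/(-4661687) = -1/4661687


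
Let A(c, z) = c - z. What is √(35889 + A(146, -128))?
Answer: 29*√43 ≈ 190.17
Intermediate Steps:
√(35889 + A(146, -128)) = √(35889 + (146 - 1*(-128))) = √(35889 + (146 + 128)) = √(35889 + 274) = √36163 = 29*√43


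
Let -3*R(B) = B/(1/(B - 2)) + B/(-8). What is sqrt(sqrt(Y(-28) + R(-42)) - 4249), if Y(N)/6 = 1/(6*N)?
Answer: sqrt(-832804 + 1302*I*sqrt(14))/14 ≈ 0.19065 + 65.185*I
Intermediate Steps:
Y(N) = 1/N (Y(N) = 6/((6*N)) = 6*(1/(6*N)) = 1/N)
R(B) = B/24 - B*(-2 + B)/3 (R(B) = -(B/(1/(B - 2)) + B/(-8))/3 = -(B/(1/(-2 + B)) + B*(-1/8))/3 = -(B*(-2 + B) - B/8)/3 = -(-B/8 + B*(-2 + B))/3 = B/24 - B*(-2 + B)/3)
sqrt(sqrt(Y(-28) + R(-42)) - 4249) = sqrt(sqrt(1/(-28) + (1/24)*(-42)*(17 - 8*(-42))) - 4249) = sqrt(sqrt(-1/28 + (1/24)*(-42)*(17 + 336)) - 4249) = sqrt(sqrt(-1/28 + (1/24)*(-42)*353) - 4249) = sqrt(sqrt(-1/28 - 2471/4) - 4249) = sqrt(sqrt(-8649/14) - 4249) = sqrt(93*I*sqrt(14)/14 - 4249) = sqrt(-4249 + 93*I*sqrt(14)/14)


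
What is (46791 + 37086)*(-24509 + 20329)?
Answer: -350605860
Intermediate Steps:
(46791 + 37086)*(-24509 + 20329) = 83877*(-4180) = -350605860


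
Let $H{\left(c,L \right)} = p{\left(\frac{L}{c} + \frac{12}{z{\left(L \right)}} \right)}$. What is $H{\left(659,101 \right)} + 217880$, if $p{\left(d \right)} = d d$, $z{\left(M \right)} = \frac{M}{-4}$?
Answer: $\frac{965230752088041}{4430100481} \approx 2.1788 \cdot 10^{5}$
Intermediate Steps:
$z{\left(M \right)} = - \frac{M}{4}$ ($z{\left(M \right)} = M \left(- \frac{1}{4}\right) = - \frac{M}{4}$)
$p{\left(d \right)} = d^{2}$
$H{\left(c,L \right)} = \left(- \frac{48}{L} + \frac{L}{c}\right)^{2}$ ($H{\left(c,L \right)} = \left(\frac{L}{c} + \frac{12}{\left(- \frac{1}{4}\right) L}\right)^{2} = \left(\frac{L}{c} + 12 \left(- \frac{4}{L}\right)\right)^{2} = \left(\frac{L}{c} - \frac{48}{L}\right)^{2} = \left(- \frac{48}{L} + \frac{L}{c}\right)^{2}$)
$H{\left(659,101 \right)} + 217880 = \frac{\left(101^{2} - 31632\right)^{2}}{10201 \cdot 434281} + 217880 = \frac{1}{10201} \cdot \frac{1}{434281} \left(10201 - 31632\right)^{2} + 217880 = \frac{1}{10201} \cdot \frac{1}{434281} \left(-21431\right)^{2} + 217880 = \frac{1}{10201} \cdot \frac{1}{434281} \cdot 459287761 + 217880 = \frac{459287761}{4430100481} + 217880 = \frac{965230752088041}{4430100481}$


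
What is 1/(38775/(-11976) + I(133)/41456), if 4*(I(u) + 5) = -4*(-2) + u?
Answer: -82746176/267849021 ≈ -0.30893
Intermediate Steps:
I(u) = -3 + u/4 (I(u) = -5 + (-4*(-2) + u)/4 = -5 + (8 + u)/4 = -5 + (2 + u/4) = -3 + u/4)
1/(38775/(-11976) + I(133)/41456) = 1/(38775/(-11976) + (-3 + (¼)*133)/41456) = 1/(38775*(-1/11976) + (-3 + 133/4)*(1/41456)) = 1/(-12925/3992 + (121/4)*(1/41456)) = 1/(-12925/3992 + 121/165824) = 1/(-267849021/82746176) = -82746176/267849021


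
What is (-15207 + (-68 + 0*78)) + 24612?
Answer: 9337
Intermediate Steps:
(-15207 + (-68 + 0*78)) + 24612 = (-15207 + (-68 + 0)) + 24612 = (-15207 - 68) + 24612 = -15275 + 24612 = 9337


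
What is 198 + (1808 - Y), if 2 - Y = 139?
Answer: 2143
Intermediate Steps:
Y = -137 (Y = 2 - 1*139 = 2 - 139 = -137)
198 + (1808 - Y) = 198 + (1808 - 1*(-137)) = 198 + (1808 + 137) = 198 + 1945 = 2143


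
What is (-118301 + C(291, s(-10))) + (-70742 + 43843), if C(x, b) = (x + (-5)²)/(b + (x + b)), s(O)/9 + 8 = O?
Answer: -4791916/33 ≈ -1.4521e+5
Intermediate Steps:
s(O) = -72 + 9*O
C(x, b) = (25 + x)/(x + 2*b) (C(x, b) = (x + 25)/(b + (b + x)) = (25 + x)/(x + 2*b))
(-118301 + C(291, s(-10))) + (-70742 + 43843) = (-118301 + (25 + 291)/(291 + 2*(-72 + 9*(-10)))) + (-70742 + 43843) = (-118301 + 316/(291 + 2*(-72 - 90))) - 26899 = (-118301 + 316/(291 + 2*(-162))) - 26899 = (-118301 + 316/(291 - 324)) - 26899 = (-118301 + 316/(-33)) - 26899 = (-118301 - 1/33*316) - 26899 = (-118301 - 316/33) - 26899 = -3904249/33 - 26899 = -4791916/33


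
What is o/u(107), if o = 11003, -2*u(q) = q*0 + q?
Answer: -22006/107 ≈ -205.66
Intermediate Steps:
u(q) = -q/2 (u(q) = -(q*0 + q)/2 = -(0 + q)/2 = -q/2)
o/u(107) = 11003/((-1/2*107)) = 11003/(-107/2) = 11003*(-2/107) = -22006/107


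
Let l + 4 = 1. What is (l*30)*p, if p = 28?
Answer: -2520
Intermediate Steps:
l = -3 (l = -4 + 1 = -3)
(l*30)*p = -3*30*28 = -90*28 = -2520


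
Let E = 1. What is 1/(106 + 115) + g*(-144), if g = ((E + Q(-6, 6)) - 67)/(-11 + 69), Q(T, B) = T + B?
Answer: 1050221/6409 ≈ 163.87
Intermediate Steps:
Q(T, B) = B + T
g = -33/29 (g = ((1 + (6 - 6)) - 67)/(-11 + 69) = ((1 + 0) - 67)/58 = (1 - 67)*(1/58) = -66*1/58 = -33/29 ≈ -1.1379)
1/(106 + 115) + g*(-144) = 1/(106 + 115) - 33/29*(-144) = 1/221 + 4752/29 = 1050221/6409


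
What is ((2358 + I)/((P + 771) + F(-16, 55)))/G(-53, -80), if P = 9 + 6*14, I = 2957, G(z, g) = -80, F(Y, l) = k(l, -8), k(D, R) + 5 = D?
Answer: -1063/14624 ≈ -0.072689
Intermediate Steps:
k(D, R) = -5 + D
F(Y, l) = -5 + l
P = 93 (P = 9 + 84 = 93)
((2358 + I)/((P + 771) + F(-16, 55)))/G(-53, -80) = ((2358 + 2957)/((93 + 771) + (-5 + 55)))/(-80) = (5315/(864 + 50))*(-1/80) = (5315/914)*(-1/80) = -1063/14624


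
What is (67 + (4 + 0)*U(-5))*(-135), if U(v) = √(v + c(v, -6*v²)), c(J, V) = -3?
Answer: -9045 - 1080*I*√2 ≈ -9045.0 - 1527.4*I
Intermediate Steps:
U(v) = √(-3 + v) (U(v) = √(v - 3) = √(-3 + v))
(67 + (4 + 0)*U(-5))*(-135) = (67 + (4 + 0)*√(-3 - 5))*(-135) = (67 + 4*√(-8))*(-135) = (67 + 4*(2*I*√2))*(-135) = (67 + 8*I*√2)*(-135) = -9045 - 1080*I*√2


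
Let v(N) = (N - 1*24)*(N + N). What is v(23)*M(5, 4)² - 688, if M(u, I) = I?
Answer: -1424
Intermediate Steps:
v(N) = 2*N*(-24 + N) (v(N) = (N - 24)*(2*N) = (-24 + N)*(2*N) = 2*N*(-24 + N))
v(23)*M(5, 4)² - 688 = (2*23*(-24 + 23))*4² - 688 = (2*23*(-1))*16 - 688 = -46*16 - 688 = -736 - 688 = -1424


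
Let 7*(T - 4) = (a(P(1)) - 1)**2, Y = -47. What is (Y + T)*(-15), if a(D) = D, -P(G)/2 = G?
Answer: 4380/7 ≈ 625.71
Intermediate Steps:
P(G) = -2*G
T = 37/7 (T = 4 + (-2*1 - 1)**2/7 = 4 + (-2 - 1)**2/7 = 4 + (1/7)*(-3)**2 = 4 + (1/7)*9 = 4 + 9/7 = 37/7 ≈ 5.2857)
(Y + T)*(-15) = (-47 + 37/7)*(-15) = -292/7*(-15) = 4380/7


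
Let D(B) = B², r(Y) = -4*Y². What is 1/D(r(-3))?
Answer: 1/1296 ≈ 0.00077160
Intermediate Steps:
1/D(r(-3)) = 1/((-4*(-3)²)²) = 1/((-4*9)²) = 1/((-36)²) = 1/1296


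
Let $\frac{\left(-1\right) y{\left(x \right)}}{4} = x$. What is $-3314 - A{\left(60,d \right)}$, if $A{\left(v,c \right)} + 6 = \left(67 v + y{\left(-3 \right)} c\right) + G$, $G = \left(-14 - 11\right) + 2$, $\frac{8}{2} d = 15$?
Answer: $-7350$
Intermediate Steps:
$d = \frac{15}{4}$ ($d = \frac{1}{4} \cdot 15 = \frac{15}{4} \approx 3.75$)
$G = -23$ ($G = -25 + 2 = -23$)
$y{\left(x \right)} = - 4 x$
$A{\left(v,c \right)} = -29 + 12 c + 67 v$ ($A{\left(v,c \right)} = -6 - \left(23 - 67 v - \left(-4\right) \left(-3\right) c\right) = -6 - \left(23 - 67 v - 12 c\right) = -6 + \left(-23 + 12 c + 67 v\right) = -29 + 12 c + 67 v$)
$-3314 - A{\left(60,d \right)} = -3314 - \left(-29 + 12 \cdot \frac{15}{4} + 67 \cdot 60\right) = -3314 - \left(-29 + 45 + 4020\right) = -3314 - 4036 = -7350$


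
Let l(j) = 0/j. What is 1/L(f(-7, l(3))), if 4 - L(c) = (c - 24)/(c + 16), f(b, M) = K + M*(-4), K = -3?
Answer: 13/79 ≈ 0.16456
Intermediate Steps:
l(j) = 0
f(b, M) = -3 - 4*M (f(b, M) = -3 + M*(-4) = -3 - 4*M)
L(c) = 4 - (-24 + c)/(16 + c) (L(c) = 4 - (c - 24)/(c + 16) = 4 - (-24 + c)/(16 + c))
1/L(f(-7, l(3))) = 1/((88 + 3*(-3 - 4*0))/(16 + (-3 - 4*0))) = 1/((88 + 3*(-3 + 0))/(16 + (-3 + 0))) = 1/((88 + 3*(-3))/(16 - 3)) = 1/((88 - 9)/13) = 1/((1/13)*79) = 1/(79/13) = 13/79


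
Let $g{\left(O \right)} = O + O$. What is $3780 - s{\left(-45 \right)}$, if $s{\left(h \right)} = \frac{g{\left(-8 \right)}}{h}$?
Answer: $\frac{170084}{45} \approx 3779.6$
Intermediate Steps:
$g{\left(O \right)} = 2 O$
$s{\left(h \right)} = - \frac{16}{h}$ ($s{\left(h \right)} = \frac{2 \left(-8\right)}{h} = - \frac{16}{h}$)
$3780 - s{\left(-45 \right)} = 3780 - - \frac{16}{-45} = 3780 - \left(-16\right) \left(- \frac{1}{45}\right) = 3780 - \frac{16}{45} = \frac{170084}{45}$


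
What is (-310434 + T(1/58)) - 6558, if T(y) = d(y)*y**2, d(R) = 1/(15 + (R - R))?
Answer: -15995416319/50460 ≈ -3.1699e+5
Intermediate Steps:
d(R) = 1/15 (d(R) = 1/(15 + 0) = 1/15)
T(y) = y**2/15
(-310434 + T(1/58)) - 6558 = (-310434 + (1/58)**2/15) - 6558 = (-310434 + (1/15)*(1/3364)) - 6558 = (-310434 + 1/50460) - 6558 = -15664499639/50460 - 6558 = -15995416319/50460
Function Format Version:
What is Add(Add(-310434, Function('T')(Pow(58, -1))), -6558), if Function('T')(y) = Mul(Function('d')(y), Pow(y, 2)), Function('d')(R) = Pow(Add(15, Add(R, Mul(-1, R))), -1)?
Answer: Rational(-15995416319, 50460) ≈ -3.1699e+5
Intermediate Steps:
Function('d')(R) = Rational(1, 15) (Function('d')(R) = Pow(Add(15, 0), -1) = Pow(15, -1) = Rational(1, 15))
Function('T')(y) = Mul(Rational(1, 15), Pow(y, 2))
Add(Add(-310434, Function('T')(Pow(58, -1))), -6558) = Add(Add(-310434, Mul(Rational(1, 15), Pow(Pow(58, -1), 2))), -6558) = Add(Add(-310434, Mul(Rational(1, 15), Pow(Rational(1, 58), 2))), -6558) = Add(Add(-310434, Mul(Rational(1, 15), Rational(1, 3364))), -6558) = Add(Add(-310434, Rational(1, 50460)), -6558) = Add(Rational(-15664499639, 50460), -6558) = Rational(-15995416319, 50460)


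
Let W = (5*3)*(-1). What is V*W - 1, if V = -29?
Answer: 434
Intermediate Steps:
W = -15 (W = 15*(-1) = -15)
V*W - 1 = -29*(-15) - 1 = 435 - 1 = 434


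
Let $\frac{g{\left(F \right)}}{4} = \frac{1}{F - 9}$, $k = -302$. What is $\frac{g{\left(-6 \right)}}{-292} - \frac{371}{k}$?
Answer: $\frac{406547}{330690} \approx 1.2294$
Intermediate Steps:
$g{\left(F \right)} = \frac{4}{-9 + F}$ ($g{\left(F \right)} = \frac{4}{F - 9} = \frac{4}{-9 + F}$)
$\frac{g{\left(-6 \right)}}{-292} - \frac{371}{k} = \frac{4 \frac{1}{-9 - 6}}{-292} - \frac{371}{-302} = \frac{4}{-15} \left(- \frac{1}{292}\right) - - \frac{371}{302} = 4 \left(- \frac{1}{15}\right) \left(- \frac{1}{292}\right) + \frac{371}{302} = \left(- \frac{4}{15}\right) \left(- \frac{1}{292}\right) + \frac{371}{302} = \frac{1}{1095} + \frac{371}{302} = \frac{406547}{330690}$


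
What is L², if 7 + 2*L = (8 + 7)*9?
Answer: 4096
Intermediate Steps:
L = 64 (L = -7/2 + ((8 + 7)*9)/2 = -7/2 + (15*9)/2 = -7/2 + (½)*135 = -7/2 + 135/2 = 64)
L² = 64² = 4096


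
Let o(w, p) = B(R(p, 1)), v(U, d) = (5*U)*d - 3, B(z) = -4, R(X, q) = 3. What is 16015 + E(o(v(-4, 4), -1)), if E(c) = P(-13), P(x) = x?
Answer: 16002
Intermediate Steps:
v(U, d) = -3 + 5*U*d (v(U, d) = 5*U*d - 3 = -3 + 5*U*d)
o(w, p) = -4
E(c) = -13
16015 + E(o(v(-4, 4), -1)) = 16015 - 13 = 16002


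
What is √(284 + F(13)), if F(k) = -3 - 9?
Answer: 4*√17 ≈ 16.492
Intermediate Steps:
F(k) = -12
√(284 + F(13)) = √(284 - 12) = √272 = 4*√17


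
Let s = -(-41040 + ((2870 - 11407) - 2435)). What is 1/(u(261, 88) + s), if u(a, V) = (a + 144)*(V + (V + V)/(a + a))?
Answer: 29/2545868 ≈ 1.1391e-5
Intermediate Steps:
u(a, V) = (144 + a)*(V + V/a) (u(a, V) = (144 + a)*(V + (2*V)/((2*a))) = (144 + a)*(V + (2*V)*(1/(2*a))) = (144 + a)*(V + V/a))
s = 52012 (s = -(-41040 + (-8537 - 2435)) = -(-41040 - 10972) = -1*(-52012) = 52012)
1/(u(261, 88) + s) = 1/(88*(144 + 261*(145 + 261))/261 + 52012) = 1/(88*(1/261)*(144 + 261*406) + 52012) = 1/(88*(1/261)*(144 + 105966) + 52012) = 1/(88*(1/261)*106110 + 52012) = 1/(1037520/29 + 52012) = 1/(2545868/29) = 29/2545868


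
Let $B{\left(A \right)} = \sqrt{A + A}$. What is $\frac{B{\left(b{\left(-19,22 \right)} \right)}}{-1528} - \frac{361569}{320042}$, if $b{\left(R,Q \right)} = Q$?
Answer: $- \frac{361569}{320042} - \frac{\sqrt{11}}{764} \approx -1.1341$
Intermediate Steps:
$B{\left(A \right)} = \sqrt{2} \sqrt{A}$ ($B{\left(A \right)} = \sqrt{2 A} = \sqrt{2} \sqrt{A}$)
$\frac{B{\left(b{\left(-19,22 \right)} \right)}}{-1528} - \frac{361569}{320042} = \frac{\sqrt{2} \sqrt{22}}{-1528} - \frac{361569}{320042} = 2 \sqrt{11} \left(- \frac{1}{1528}\right) - \frac{361569}{320042} = - \frac{\sqrt{11}}{764} - \frac{361569}{320042} = - \frac{361569}{320042} - \frac{\sqrt{11}}{764}$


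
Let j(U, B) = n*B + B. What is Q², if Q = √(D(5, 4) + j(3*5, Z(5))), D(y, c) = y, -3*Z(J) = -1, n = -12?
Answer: 4/3 ≈ 1.3333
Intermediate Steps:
Z(J) = ⅓ (Z(J) = -⅓*(-1) = ⅓)
j(U, B) = -11*B (j(U, B) = -12*B + B = -11*B)
Q = 2*√3/3 (Q = √(5 - 11*⅓) = √(5 - 11/3) = √(4/3) = 2*√3/3 ≈ 1.1547)
Q² = (2*√3/3)² = 4/3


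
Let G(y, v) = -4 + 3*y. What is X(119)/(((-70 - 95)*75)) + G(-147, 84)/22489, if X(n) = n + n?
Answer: -10859257/278301375 ≈ -0.039020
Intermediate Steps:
X(n) = 2*n
X(119)/(((-70 - 95)*75)) + G(-147, 84)/22489 = (2*119)/(((-70 - 95)*75)) + (-4 + 3*(-147))/22489 = 238/((-165*75)) + (-4 - 441)*(1/22489) = 238/(-12375) - 445*1/22489 = 238*(-1/12375) - 445/22489 = -238/12375 - 445/22489 = -10859257/278301375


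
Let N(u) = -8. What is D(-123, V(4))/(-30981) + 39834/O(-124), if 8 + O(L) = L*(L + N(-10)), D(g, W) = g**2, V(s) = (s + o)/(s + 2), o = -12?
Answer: 164431119/84474860 ≈ 1.9465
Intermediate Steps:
V(s) = (-12 + s)/(2 + s) (V(s) = (s - 12)/(s + 2) = (-12 + s)/(2 + s))
O(L) = -8 + L*(-8 + L) (O(L) = -8 + L*(L - 8) = -8 + L*(-8 + L))
D(-123, V(4))/(-30981) + 39834/O(-124) = (-123)**2/(-30981) + 39834/(-8 + (-124)**2 - 8*(-124)) = 15129*(-1/30981) + 39834/(-8 + 15376 + 992) = -5043/10327 + 39834/16360 = -5043/10327 + 39834*(1/16360) = -5043/10327 + 19917/8180 = 164431119/84474860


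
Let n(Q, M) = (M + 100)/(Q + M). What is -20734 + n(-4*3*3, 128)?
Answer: -476825/23 ≈ -20732.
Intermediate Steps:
n(Q, M) = (100 + M)/(M + Q)
-20734 + n(-4*3*3, 128) = -20734 + (100 + 128)/(128 - 4*3*3) = -20734 + 228/(128 - 12*3) = -20734 + 228/(128 - 36) = -20734 + 228/92 = -20734 + (1/92)*228 = -20734 + 57/23 = -476825/23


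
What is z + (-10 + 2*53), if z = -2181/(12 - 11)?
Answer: -2085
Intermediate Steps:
z = -2181 (z = -2181/1 = 1*(-2181) = -2181)
z + (-10 + 2*53) = -2181 + (-10 + 2*53) = -2181 + (-10 + 106) = -2181 + 96 = -2085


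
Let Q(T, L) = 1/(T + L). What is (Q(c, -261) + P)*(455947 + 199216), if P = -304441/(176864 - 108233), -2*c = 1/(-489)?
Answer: -50957148217270165/17518543167 ≈ -2.9088e+6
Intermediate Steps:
c = 1/978 (c = -½/(-489) = -½*(-1/489) = 1/978 ≈ 0.0010225)
Q(T, L) = 1/(L + T)
P = -304441/68631 ≈ -4.4359
(Q(c, -261) + P)*(455947 + 199216) = (1/(-261 + 1/978) - 304441/68631)*(455947 + 199216) = (1/(-255257/978) - 304441/68631)*655163 = (-978/255257 - 304441/68631)*655163 = -77777817455/17518543167*655163 = -50957148217270165/17518543167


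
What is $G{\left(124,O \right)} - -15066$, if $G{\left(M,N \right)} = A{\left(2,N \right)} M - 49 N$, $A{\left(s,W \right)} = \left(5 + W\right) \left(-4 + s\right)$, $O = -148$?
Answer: $57782$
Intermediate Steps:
$A{\left(s,W \right)} = \left(-4 + s\right) \left(5 + W\right)$
$G{\left(M,N \right)} = - 49 N + M \left(-10 - 2 N\right)$ ($G{\left(M,N \right)} = \left(-20 - 4 N + 5 \cdot 2 + N 2\right) M - 49 N = \left(-20 - 4 N + 10 + 2 N\right) M - 49 N = \left(-10 - 2 N\right) M - 49 N = M \left(-10 - 2 N\right) - 49 N = - 49 N + M \left(-10 - 2 N\right)$)
$G{\left(124,O \right)} - -15066 = \left(\left(-49\right) \left(-148\right) - 248 \left(5 - 148\right)\right) - -15066 = \left(7252 - 248 \left(-143\right)\right) + 15066 = \left(7252 + 35464\right) + 15066 = 42716 + 15066 = 57782$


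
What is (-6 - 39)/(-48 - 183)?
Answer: 15/77 ≈ 0.19481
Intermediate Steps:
(-6 - 39)/(-48 - 183) = -45/(-231) = -45*(-1/231) = 15/77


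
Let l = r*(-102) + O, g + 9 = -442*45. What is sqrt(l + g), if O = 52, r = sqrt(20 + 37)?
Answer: sqrt(-19847 - 102*sqrt(57)) ≈ 143.59*I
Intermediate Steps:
r = sqrt(57) ≈ 7.5498
g = -19899 (g = -9 - 442*45 = -9 - 19890 = -19899)
l = 52 - 102*sqrt(57) (l = sqrt(57)*(-102) + 52 = -102*sqrt(57) + 52 = 52 - 102*sqrt(57) ≈ -718.08)
sqrt(l + g) = sqrt((52 - 102*sqrt(57)) - 19899) = sqrt(-19847 - 102*sqrt(57))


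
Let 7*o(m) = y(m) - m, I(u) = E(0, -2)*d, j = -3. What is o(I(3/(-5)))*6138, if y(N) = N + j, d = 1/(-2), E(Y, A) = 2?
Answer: -18414/7 ≈ -2630.6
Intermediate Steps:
d = -1/2 ≈ -0.50000
y(N) = -3 + N (y(N) = N - 3 = -3 + N)
I(u) = -1 (I(u) = 2*(-1/2) = -1)
o(m) = -3/7 (o(m) = ((-3 + m) - m)/7 = (1/7)*(-3) = -3/7)
o(I(3/(-5)))*6138 = -3/7*6138 = -18414/7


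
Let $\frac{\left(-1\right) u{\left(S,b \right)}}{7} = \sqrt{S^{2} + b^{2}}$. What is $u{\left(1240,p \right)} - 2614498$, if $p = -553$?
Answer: $-2614498 - 7 \sqrt{1843409} \approx -2.624 \cdot 10^{6}$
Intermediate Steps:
$u{\left(S,b \right)} = - 7 \sqrt{S^{2} + b^{2}}$
$u{\left(1240,p \right)} - 2614498 = - 7 \sqrt{1240^{2} + \left(-553\right)^{2}} - 2614498 = - 7 \sqrt{1537600 + 305809} - 2614498 = - 7 \sqrt{1843409} - 2614498 = -2614498 - 7 \sqrt{1843409}$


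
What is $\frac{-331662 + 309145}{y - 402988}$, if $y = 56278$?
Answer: $\frac{22517}{346710} \approx 0.064945$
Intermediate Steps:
$\frac{-331662 + 309145}{y - 402988} = \frac{-331662 + 309145}{56278 - 402988} = - \frac{22517}{-346710} = \left(-22517\right) \left(- \frac{1}{346710}\right) = \frac{22517}{346710}$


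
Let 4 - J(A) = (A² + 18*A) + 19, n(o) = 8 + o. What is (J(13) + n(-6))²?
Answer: 173056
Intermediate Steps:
J(A) = -15 - A² - 18*A (J(A) = 4 - ((A² + 18*A) + 19) = 4 - (19 + A² + 18*A) = 4 + (-19 - A² - 18*A) = -15 - A² - 18*A)
(J(13) + n(-6))² = ((-15 - 1*13² - 18*13) + (8 - 6))² = ((-15 - 1*169 - 234) + 2)² = ((-15 - 169 - 234) + 2)² = (-418 + 2)² = (-416)² = 173056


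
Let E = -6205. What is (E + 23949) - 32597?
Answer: -14853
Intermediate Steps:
(E + 23949) - 32597 = (-6205 + 23949) - 32597 = 17744 - 32597 = -14853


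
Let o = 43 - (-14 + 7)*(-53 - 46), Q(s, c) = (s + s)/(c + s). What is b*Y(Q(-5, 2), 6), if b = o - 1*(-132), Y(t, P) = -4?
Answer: 2072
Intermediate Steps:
Q(s, c) = 2*s/(c + s) (Q(s, c) = (2*s)/(c + s) = 2*s/(c + s))
o = -650 (o = 43 - (-7)*(-99) = 43 - 1*693 = 43 - 693 = -650)
b = -518 (b = -650 - 1*(-132) = -650 + 132 = -518)
b*Y(Q(-5, 2), 6) = -518*(-4) = 2072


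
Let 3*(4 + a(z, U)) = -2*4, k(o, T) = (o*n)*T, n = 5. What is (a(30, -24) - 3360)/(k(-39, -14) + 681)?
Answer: -10100/10233 ≈ -0.98700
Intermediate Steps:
k(o, T) = 5*T*o (k(o, T) = (o*5)*T = (5*o)*T = 5*T*o)
a(z, U) = -20/3 (a(z, U) = -4 + (-2*4)/3 = -4 + (⅓)*(-8) = -4 - 8/3 = -20/3)
(a(30, -24) - 3360)/(k(-39, -14) + 681) = (-20/3 - 3360)/(5*(-14)*(-39) + 681) = -10100/(3*(2730 + 681)) = -10100/3/3411 = -10100/3*1/3411 = -10100/10233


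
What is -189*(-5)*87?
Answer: 82215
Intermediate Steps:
-189*(-5)*87 = -63*(-15)*87 = 945*87 = 82215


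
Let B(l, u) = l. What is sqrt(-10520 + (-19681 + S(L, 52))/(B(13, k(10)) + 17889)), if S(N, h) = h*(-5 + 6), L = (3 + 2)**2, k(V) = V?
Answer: I*sqrt(3371817872438)/17902 ≈ 102.57*I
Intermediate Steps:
L = 25 (L = 5**2 = 25)
S(N, h) = h (S(N, h) = h*1 = h)
sqrt(-10520 + (-19681 + S(L, 52))/(B(13, k(10)) + 17889)) = sqrt(-10520 + (-19681 + 52)/(13 + 17889)) = sqrt(-10520 - 19629/17902) = sqrt(-188348669/17902) = I*sqrt(3371817872438)/17902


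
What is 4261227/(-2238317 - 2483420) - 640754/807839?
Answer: -6467857228151/3814403296343 ≈ -1.6956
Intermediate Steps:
4261227/(-2238317 - 2483420) - 640754/807839 = 4261227/(-4721737) - 640754*1/807839 = 4261227*(-1/4721737) - 640754/807839 = -4261227/4721737 - 640754/807839 = -6467857228151/3814403296343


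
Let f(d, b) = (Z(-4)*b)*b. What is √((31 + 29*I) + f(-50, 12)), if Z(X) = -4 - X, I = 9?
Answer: 2*√73 ≈ 17.088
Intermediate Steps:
f(d, b) = 0 (f(d, b) = ((-4 - 1*(-4))*b)*b = ((-4 + 4)*b)*b = (0*b)*b = 0*b = 0)
√((31 + 29*I) + f(-50, 12)) = √((31 + 29*9) + 0) = √((31 + 261) + 0) = √(292 + 0) = √292 = 2*√73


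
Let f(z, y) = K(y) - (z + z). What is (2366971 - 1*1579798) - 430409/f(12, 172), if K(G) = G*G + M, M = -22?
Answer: 23251085665/29538 ≈ 7.8716e+5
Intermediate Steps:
K(G) = -22 + G**2 (K(G) = G*G - 22 = G**2 - 22 = -22 + G**2)
f(z, y) = -22 + y**2 - 2*z (f(z, y) = (-22 + y**2) - (z + z) = (-22 + y**2) - 2*z = -22 + y**2 - 2*z)
(2366971 - 1*1579798) - 430409/f(12, 172) = (2366971 - 1*1579798) - 430409/(-22 + 172**2 - 2*12) = (2366971 - 1579798) - 430409/(-22 + 29584 - 24) = 787173 - 430409/29538 = 23251085665/29538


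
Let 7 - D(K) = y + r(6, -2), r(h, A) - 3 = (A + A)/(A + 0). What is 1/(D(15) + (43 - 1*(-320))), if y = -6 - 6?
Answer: 1/377 ≈ 0.0026525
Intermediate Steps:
y = -12
r(h, A) = 5 (r(h, A) = 3 + (A + A)/(A + 0) = 3 + (2*A)/A = 3 + 2 = 5)
D(K) = 14 (D(K) = 7 - (-12 + 5) = 7 - 1*(-7) = 7 + 7 = 14)
1/(D(15) + (43 - 1*(-320))) = 1/(14 + (43 - 1*(-320))) = 1/(14 + (43 + 320)) = 1/(14 + 363) = 1/377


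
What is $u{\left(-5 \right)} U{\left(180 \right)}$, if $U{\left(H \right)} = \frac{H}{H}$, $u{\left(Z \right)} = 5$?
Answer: $5$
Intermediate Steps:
$U{\left(H \right)} = 1$
$u{\left(-5 \right)} U{\left(180 \right)} = 5 \cdot 1 = 5$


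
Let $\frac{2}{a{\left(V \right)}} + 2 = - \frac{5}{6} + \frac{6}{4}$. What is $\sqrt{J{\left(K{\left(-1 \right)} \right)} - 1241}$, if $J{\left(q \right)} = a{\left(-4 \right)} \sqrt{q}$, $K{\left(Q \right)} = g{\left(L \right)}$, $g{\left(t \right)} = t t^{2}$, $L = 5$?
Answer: $\frac{\sqrt{-4964 - 30 \sqrt{5}}}{2} \approx 35.465 i$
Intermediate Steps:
$a{\left(V \right)} = - \frac{3}{2}$ ($a{\left(V \right)} = \frac{2}{-2 + \left(- \frac{5}{6} + \frac{6}{4}\right)} = \frac{2}{-2 + \left(\left(-5\right) \frac{1}{6} + 6 \cdot \frac{1}{4}\right)} = \frac{2}{-2 + \left(- \frac{5}{6} + \frac{3}{2}\right)} = \frac{2}{-2 + \frac{2}{3}} = \frac{2}{- \frac{4}{3}} = 2 \left(- \frac{3}{4}\right) = - \frac{3}{2}$)
$g{\left(t \right)} = t^{3}$
$K{\left(Q \right)} = 125$ ($K{\left(Q \right)} = 5^{3} = 125$)
$J{\left(q \right)} = - \frac{3 \sqrt{q}}{2}$
$\sqrt{J{\left(K{\left(-1 \right)} \right)} - 1241} = \sqrt{- \frac{3 \sqrt{125}}{2} - 1241} = \sqrt{- \frac{3 \cdot 5 \sqrt{5}}{2} - 1241} = \sqrt{- \frac{15 \sqrt{5}}{2} - 1241} = \sqrt{-1241 - \frac{15 \sqrt{5}}{2}}$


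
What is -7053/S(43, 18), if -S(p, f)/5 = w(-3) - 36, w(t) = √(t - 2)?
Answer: -253908/6505 - 7053*I*√5/6505 ≈ -39.033 - 2.4244*I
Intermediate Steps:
w(t) = √(-2 + t)
S(p, f) = 180 - 5*I*√5 (S(p, f) = -5*(√(-2 - 3) - 36) = -5*(√(-5) - 36) = -5*(I*√5 - 36) = -5*(-36 + I*√5) = 180 - 5*I*√5)
-7053/S(43, 18) = -7053/(180 - 5*I*√5)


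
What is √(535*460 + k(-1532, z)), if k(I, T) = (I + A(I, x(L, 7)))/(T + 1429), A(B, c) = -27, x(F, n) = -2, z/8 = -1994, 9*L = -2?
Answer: √51906826528257/14523 ≈ 496.08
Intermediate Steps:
L = -2/9 (L = (⅑)*(-2) = -2/9 ≈ -0.22222)
z = -15952 (z = 8*(-1994) = -15952)
k(I, T) = (-27 + I)/(1429 + T) (k(I, T) = (I - 27)/(T + 1429) = (-27 + I)/(1429 + T))
√(535*460 + k(-1532, z)) = √(535*460 + (-27 - 1532)/(1429 - 15952)) = √(246100 - 1559/(-14523)) = √(246100 - 1/14523*(-1559)) = √(246100 + 1559/14523) = √(3574111859/14523) = √51906826528257/14523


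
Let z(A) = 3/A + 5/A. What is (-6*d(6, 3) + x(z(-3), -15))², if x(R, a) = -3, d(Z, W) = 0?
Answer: 9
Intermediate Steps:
z(A) = 8/A
(-6*d(6, 3) + x(z(-3), -15))² = (-6*0 - 3)² = (0 - 3)² = (-3)² = 9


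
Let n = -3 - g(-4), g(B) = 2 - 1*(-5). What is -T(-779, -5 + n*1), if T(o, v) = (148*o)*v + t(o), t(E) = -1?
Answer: -1729379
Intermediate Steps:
g(B) = 7 (g(B) = 2 + 5 = 7)
n = -10 (n = -3 - 1*7 = -3 - 7 = -10)
T(o, v) = -1 + 148*o*v (T(o, v) = (148*o)*v - 1 = 148*o*v - 1 = -1 + 148*o*v)
-T(-779, -5 + n*1) = -(-1 + 148*(-779)*(-5 - 10*1)) = -(-1 + 148*(-779)*(-5 - 10)) = -(-1 + 148*(-779)*(-15)) = -(-1 + 1729380) = -1*1729379 = -1729379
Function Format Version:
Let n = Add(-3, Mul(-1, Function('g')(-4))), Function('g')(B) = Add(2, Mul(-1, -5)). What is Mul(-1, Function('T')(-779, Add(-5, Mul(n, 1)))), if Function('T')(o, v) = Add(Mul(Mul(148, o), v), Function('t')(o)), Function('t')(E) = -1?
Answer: -1729379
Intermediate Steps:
Function('g')(B) = 7 (Function('g')(B) = Add(2, 5) = 7)
n = -10 (n = Add(-3, Mul(-1, 7)) = Add(-3, -7) = -10)
Function('T')(o, v) = Add(-1, Mul(148, o, v)) (Function('T')(o, v) = Add(Mul(Mul(148, o), v), -1) = Add(Mul(148, o, v), -1) = Add(-1, Mul(148, o, v)))
Mul(-1, Function('T')(-779, Add(-5, Mul(n, 1)))) = Mul(-1, Add(-1, Mul(148, -779, Add(-5, Mul(-10, 1))))) = Mul(-1, Add(-1, Mul(148, -779, Add(-5, -10)))) = Mul(-1, Add(-1, Mul(148, -779, -15))) = Mul(-1, Add(-1, 1729380)) = Mul(-1, 1729379) = -1729379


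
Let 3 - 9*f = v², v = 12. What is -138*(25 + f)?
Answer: -1288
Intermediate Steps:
f = -47/3 (f = ⅓ - ⅑*12² = ⅓ - ⅑*144 = ⅓ - 16 = -47/3 ≈ -15.667)
-138*(25 + f) = -138*(25 - 47/3) = -138*28/3 = -1288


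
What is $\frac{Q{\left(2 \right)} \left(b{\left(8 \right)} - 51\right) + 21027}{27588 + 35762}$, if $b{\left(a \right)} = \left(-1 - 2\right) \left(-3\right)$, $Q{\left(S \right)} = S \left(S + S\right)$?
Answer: $\frac{20691}{63350} \approx 0.32661$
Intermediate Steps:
$Q{\left(S \right)} = 2 S^{2}$ ($Q{\left(S \right)} = S 2 S = 2 S^{2}$)
$b{\left(a \right)} = 9$ ($b{\left(a \right)} = \left(-3\right) \left(-3\right) = 9$)
$\frac{Q{\left(2 \right)} \left(b{\left(8 \right)} - 51\right) + 21027}{27588 + 35762} = \frac{2 \cdot 2^{2} \left(9 - 51\right) + 21027}{27588 + 35762} = \frac{2 \cdot 4 \left(-42\right) + 21027}{63350} = \left(8 \left(-42\right) + 21027\right) \frac{1}{63350} = \left(-336 + 21027\right) \frac{1}{63350} = 20691 \cdot \frac{1}{63350} = \frac{20691}{63350}$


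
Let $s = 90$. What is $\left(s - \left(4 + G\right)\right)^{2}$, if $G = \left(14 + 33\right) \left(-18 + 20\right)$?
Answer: $64$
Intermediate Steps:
$G = 94$ ($G = 47 \cdot 2 = 94$)
$\left(s - \left(4 + G\right)\right)^{2} = \left(90 - 98\right)^{2} = \left(-8\right)^{2} = 64$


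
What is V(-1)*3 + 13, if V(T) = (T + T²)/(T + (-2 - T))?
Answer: 13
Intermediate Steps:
V(T) = -T/2 - T²/2 (V(T) = (T + T²)/(-2) = (T + T²)*(-½) = -T/2 - T²/2)
V(-1)*3 + 13 = -½*(-1)*(1 - 1)*3 + 13 = -½*(-1)*0*3 + 13 = 0*3 + 13 = 0 + 13 = 13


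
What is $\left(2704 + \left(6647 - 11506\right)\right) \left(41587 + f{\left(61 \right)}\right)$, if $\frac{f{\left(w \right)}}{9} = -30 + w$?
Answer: $-90221230$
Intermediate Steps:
$f{\left(w \right)} = -270 + 9 w$ ($f{\left(w \right)} = 9 \left(-30 + w\right) = -270 + 9 w$)
$\left(2704 + \left(6647 - 11506\right)\right) \left(41587 + f{\left(61 \right)}\right) = \left(2704 + \left(6647 - 11506\right)\right) \left(41587 + \left(-270 + 9 \cdot 61\right)\right) = \left(2704 + \left(6647 - 11506\right)\right) \left(41587 + \left(-270 + 549\right)\right) = \left(2704 - 4859\right) \left(41587 + 279\right) = \left(-2155\right) 41866 = -90221230$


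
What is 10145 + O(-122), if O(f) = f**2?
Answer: 25029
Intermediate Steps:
10145 + O(-122) = 10145 + (-122)**2 = 10145 + 14884 = 25029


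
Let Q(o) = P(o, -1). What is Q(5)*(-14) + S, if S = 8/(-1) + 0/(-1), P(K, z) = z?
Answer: 6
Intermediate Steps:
Q(o) = -1
S = -8 (S = 8*(-1) + 0*(-1) = -8 + 0 = -8)
Q(5)*(-14) + S = -1*(-14) - 8 = 14 - 8 = 6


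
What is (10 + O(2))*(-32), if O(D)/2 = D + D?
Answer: -576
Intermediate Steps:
O(D) = 4*D (O(D) = 2*(D + D) = 2*(2*D) = 4*D)
(10 + O(2))*(-32) = (10 + 4*2)*(-32) = (10 + 8)*(-32) = 18*(-32) = -576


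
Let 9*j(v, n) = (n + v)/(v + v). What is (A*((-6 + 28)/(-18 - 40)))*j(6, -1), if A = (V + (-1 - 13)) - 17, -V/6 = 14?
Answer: 6325/3132 ≈ 2.0195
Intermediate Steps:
j(v, n) = (n + v)/(18*v) (j(v, n) = ((n + v)/(v + v))/9 = ((n + v)/((2*v)))/9 = ((n + v)*(1/(2*v)))/9 = ((n + v)/(2*v))/9 = (n + v)/(18*v))
V = -84 (V = -6*14 = -84)
A = -115 (A = (-84 + (-1 - 13)) - 17 = (-84 - 14) - 17 = -98 - 17 = -115)
(A*((-6 + 28)/(-18 - 40)))*j(6, -1) = (-115*(-6 + 28)/(-18 - 40))*((1/18)*(-1 + 6)/6) = (-2530/(-58))*((1/18)*(⅙)*5) = -2530*(-1)/58*(5/108) = -115*(-11/29)*(5/108) = (1265/29)*(5/108) = 6325/3132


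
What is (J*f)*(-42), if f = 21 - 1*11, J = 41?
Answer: -17220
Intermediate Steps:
f = 10 (f = 21 - 11 = 10)
(J*f)*(-42) = (41*10)*(-42) = 410*(-42) = -17220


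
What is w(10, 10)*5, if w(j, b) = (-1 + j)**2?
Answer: 405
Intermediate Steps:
w(10, 10)*5 = (-1 + 10)**2*5 = 9**2*5 = 81*5 = 405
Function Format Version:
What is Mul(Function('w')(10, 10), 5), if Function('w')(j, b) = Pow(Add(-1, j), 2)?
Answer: 405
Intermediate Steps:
Mul(Function('w')(10, 10), 5) = Mul(Pow(Add(-1, 10), 2), 5) = Mul(Pow(9, 2), 5) = Mul(81, 5) = 405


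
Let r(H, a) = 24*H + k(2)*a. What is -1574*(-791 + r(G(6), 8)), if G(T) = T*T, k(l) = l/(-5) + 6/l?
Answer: -738206/5 ≈ -1.4764e+5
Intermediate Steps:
k(l) = 6/l - l/5 (k(l) = l*(-⅕) + 6/l = -l/5 + 6/l = 6/l - l/5)
G(T) = T²
r(H, a) = 24*H + 13*a/5 (r(H, a) = 24*H + (6/2 - ⅕*2)*a = 24*H + (6*(½) - ⅖)*a = 24*H + (3 - ⅖)*a = 24*H + 13*a/5)
-1574*(-791 + r(G(6), 8)) = -1574*(-791 + (24*6² + (13/5)*8)) = -1574*(-791 + (24*36 + 104/5)) = -1574*(-791 + (864 + 104/5)) = -1574*(-791 + 4424/5) = -1574*469/5 = -738206/5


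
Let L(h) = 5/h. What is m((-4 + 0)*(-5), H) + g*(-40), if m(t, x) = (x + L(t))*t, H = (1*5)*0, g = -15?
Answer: 605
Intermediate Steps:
H = 0 (H = 5*0 = 0)
m(t, x) = t*(x + 5/t) (m(t, x) = (x + 5/t)*t = t*(x + 5/t))
m((-4 + 0)*(-5), H) + g*(-40) = (5 + ((-4 + 0)*(-5))*0) - 15*(-40) = (5 - 4*(-5)*0) + 600 = (5 + 20*0) + 600 = (5 + 0) + 600 = 5 + 600 = 605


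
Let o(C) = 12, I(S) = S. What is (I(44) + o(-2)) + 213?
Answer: 269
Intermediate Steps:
(I(44) + o(-2)) + 213 = (44 + 12) + 213 = 56 + 213 = 269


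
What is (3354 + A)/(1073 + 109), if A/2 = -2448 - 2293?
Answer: -3064/591 ≈ -5.1844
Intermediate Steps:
A = -9482 (A = 2*(-2448 - 2293) = 2*(-4741) = -9482)
(3354 + A)/(1073 + 109) = (3354 - 9482)/(1073 + 109) = -6128/1182 = -6128*1/1182 = -3064/591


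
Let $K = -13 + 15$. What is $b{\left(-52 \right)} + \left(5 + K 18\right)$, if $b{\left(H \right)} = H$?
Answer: $-11$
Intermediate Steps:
$K = 2$
$b{\left(-52 \right)} + \left(5 + K 18\right) = -52 + \left(5 + 2 \cdot 18\right) = -52 + \left(5 + 36\right) = -52 + 41 = -11$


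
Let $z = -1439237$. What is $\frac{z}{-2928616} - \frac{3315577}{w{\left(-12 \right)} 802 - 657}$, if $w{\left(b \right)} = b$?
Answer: $\frac{9724848647029}{30109101096} \approx 322.99$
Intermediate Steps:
$\frac{z}{-2928616} - \frac{3315577}{w{\left(-12 \right)} 802 - 657} = - \frac{1439237}{-2928616} - \frac{3315577}{\left(-12\right) 802 - 657} = \left(-1439237\right) \left(- \frac{1}{2928616}\right) - \frac{3315577}{-9624 - 657} = \frac{1439237}{2928616} - \frac{3315577}{-10281} = \frac{1439237}{2928616} - - \frac{3315577}{10281} = \frac{1439237}{2928616} + \frac{3315577}{10281} = \frac{9724848647029}{30109101096}$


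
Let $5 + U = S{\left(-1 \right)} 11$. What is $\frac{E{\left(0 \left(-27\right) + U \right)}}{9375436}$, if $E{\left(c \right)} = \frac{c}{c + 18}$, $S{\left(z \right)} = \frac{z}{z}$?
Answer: $\frac{1}{37501744} \approx 2.6665 \cdot 10^{-8}$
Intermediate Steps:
$S{\left(z \right)} = 1$
$U = 6$ ($U = -5 + 1 \cdot 11 = -5 + 11 = 6$)
$E{\left(c \right)} = \frac{c}{18 + c}$
$\frac{E{\left(0 \left(-27\right) + U \right)}}{9375436} = \frac{\left(0 \left(-27\right) + 6\right) \frac{1}{18 + \left(0 \left(-27\right) + 6\right)}}{9375436} = \frac{0 + 6}{18 + \left(0 + 6\right)} \frac{1}{9375436} = \frac{6}{18 + 6} \cdot \frac{1}{9375436} = \frac{6}{24} \cdot \frac{1}{9375436} = 6 \cdot \frac{1}{24} \cdot \frac{1}{9375436} = \frac{1}{4} \cdot \frac{1}{9375436} = \frac{1}{37501744}$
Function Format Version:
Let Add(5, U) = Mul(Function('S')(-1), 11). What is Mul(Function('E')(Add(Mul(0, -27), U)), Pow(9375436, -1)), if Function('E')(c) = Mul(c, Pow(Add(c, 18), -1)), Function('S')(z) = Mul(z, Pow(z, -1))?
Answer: Rational(1, 37501744) ≈ 2.6665e-8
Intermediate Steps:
Function('S')(z) = 1
U = 6 (U = Add(-5, Mul(1, 11)) = Add(-5, 11) = 6)
Function('E')(c) = Mul(c, Pow(Add(18, c), -1))
Mul(Function('E')(Add(Mul(0, -27), U)), Pow(9375436, -1)) = Mul(Mul(Add(Mul(0, -27), 6), Pow(Add(18, Add(Mul(0, -27), 6)), -1)), Pow(9375436, -1)) = Mul(Mul(Add(0, 6), Pow(Add(18, Add(0, 6)), -1)), Rational(1, 9375436)) = Mul(Mul(6, Pow(Add(18, 6), -1)), Rational(1, 9375436)) = Mul(Mul(6, Pow(24, -1)), Rational(1, 9375436)) = Mul(Mul(6, Rational(1, 24)), Rational(1, 9375436)) = Mul(Rational(1, 4), Rational(1, 9375436)) = Rational(1, 37501744)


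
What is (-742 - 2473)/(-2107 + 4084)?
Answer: -3215/1977 ≈ -1.6262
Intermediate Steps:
(-742 - 2473)/(-2107 + 4084) = -3215/1977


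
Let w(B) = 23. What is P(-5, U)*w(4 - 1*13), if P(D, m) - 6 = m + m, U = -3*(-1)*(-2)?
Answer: -138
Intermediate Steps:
U = -6 (U = 3*(-2) = -6)
P(D, m) = 6 + 2*m (P(D, m) = 6 + (m + m) = 6 + 2*m)
P(-5, U)*w(4 - 1*13) = (6 + 2*(-6))*23 = (6 - 12)*23 = -6*23 = -138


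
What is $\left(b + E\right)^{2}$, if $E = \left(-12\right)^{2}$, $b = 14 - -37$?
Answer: $38025$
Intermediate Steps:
$b = 51$ ($b = 14 + 37 = 51$)
$E = 144$
$\left(b + E\right)^{2} = \left(51 + 144\right)^{2} = 195^{2} = 38025$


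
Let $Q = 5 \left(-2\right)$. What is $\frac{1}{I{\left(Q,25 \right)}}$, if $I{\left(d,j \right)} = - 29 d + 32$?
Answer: $\frac{1}{322} \approx 0.0031056$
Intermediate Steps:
$Q = -10$
$I{\left(d,j \right)} = 32 - 29 d$
$\frac{1}{I{\left(Q,25 \right)}} = \frac{1}{32 - -290} = \frac{1}{32 + 290} = \frac{1}{322}$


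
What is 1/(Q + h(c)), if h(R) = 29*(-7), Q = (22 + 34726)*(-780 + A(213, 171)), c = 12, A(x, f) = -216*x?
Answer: -1/1625789627 ≈ -6.1509e-10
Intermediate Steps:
Q = -1625789424 (Q = (22 + 34726)*(-780 - 216*213) = 34748*(-780 - 46008) = 34748*(-46788) = -1625789424)
h(R) = -203
1/(Q + h(c)) = 1/(-1625789424 - 203) = 1/(-1625789627) = -1/1625789627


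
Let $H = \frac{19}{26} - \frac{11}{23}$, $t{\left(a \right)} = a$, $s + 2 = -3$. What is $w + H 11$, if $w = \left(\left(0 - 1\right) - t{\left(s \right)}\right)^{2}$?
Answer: $\frac{11229}{598} \approx 18.778$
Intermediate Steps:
$s = -5$ ($s = -2 - 3 = -5$)
$w = 16$ ($w = \left(\left(0 - 1\right) - -5\right)^{2} = \left(\left(0 - 1\right) + 5\right)^{2} = \left(-1 + 5\right)^{2} = 4^{2} = 16$)
$H = \frac{151}{598}$ ($H = 19 \cdot \frac{1}{26} - \frac{11}{23} = \frac{19}{26} - \frac{11}{23} = \frac{151}{598} \approx 0.25251$)
$w + H 11 = 16 + \frac{151}{598} \cdot 11 = 16 + \frac{1661}{598} = \frac{11229}{598}$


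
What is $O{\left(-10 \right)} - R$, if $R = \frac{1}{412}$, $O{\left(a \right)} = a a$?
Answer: $\frac{41199}{412} \approx 99.998$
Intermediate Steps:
$O{\left(a \right)} = a^{2}$
$R = \frac{1}{412} \approx 0.0024272$
$O{\left(-10 \right)} - R = \left(-10\right)^{2} - \frac{1}{412} = 100 - \frac{1}{412} = \frac{41199}{412}$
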